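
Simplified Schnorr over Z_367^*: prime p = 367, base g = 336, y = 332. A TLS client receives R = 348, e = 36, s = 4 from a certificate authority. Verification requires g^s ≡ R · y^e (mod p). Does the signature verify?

g^s mod p:
336^4 mod 367 = 149
R · y^e mod p:
332^36 mod 367 = 63
348·63 = 21924 ≡ 271 (mod 367)
149 ≠ 271; the check fails.

does not verify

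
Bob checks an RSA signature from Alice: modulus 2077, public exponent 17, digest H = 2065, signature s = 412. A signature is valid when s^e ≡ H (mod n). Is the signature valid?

valid

s^2 ≡ 412^2 = 169744 ≡ 1507
s^4 ≡ 1507^2 = 2271049 ≡ 888
s^8 ≡ 888^2 = 788544 ≡ 1361
s^16 ≡ 1361^2 = 1852321 ≡ 1714
17 = 16 + 1, so s^17 ≡ 1714·412 ≡ 2065 (mod 2077)
Since 2065 equals the digest 2065, verification succeeds.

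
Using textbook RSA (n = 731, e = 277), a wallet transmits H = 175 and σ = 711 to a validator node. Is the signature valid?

invalid

Squares mod 731: σ^1≡711, σ^2≡400, σ^4≡642, σ^8≡611, σ^16≡511, σ^32≡154, σ^64≡324, σ^128≡443, σ^256≡341
277 = 256 + 16 + 4 + 1, so σ^277 ≡ 341·511·642·711 ≡ 556 (mod 731)
The recovered value 556 does not match the digest 175.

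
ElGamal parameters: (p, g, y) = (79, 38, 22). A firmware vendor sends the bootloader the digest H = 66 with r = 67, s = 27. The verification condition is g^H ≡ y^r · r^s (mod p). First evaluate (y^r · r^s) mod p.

38

Squares mod 79: 22^1≡22, 22^2≡10, 22^4≡21, 22^8≡46, 22^16≡62, 22^32≡52, 22^64≡18
67 = 64 + 2 + 1, so 22^67 ≡ 18·10·22 ≡ 10 (mod 79)
Squares mod 79: 67^1≡67, 67^2≡65, 67^4≡38, 67^8≡22, 67^16≡10
27 = 16 + 8 + 2 + 1, so 67^27 ≡ 10·22·65·67 ≡ 67 (mod 79)
y^r · r^s ≡ 10·67 = 670 ≡ 38 (mod 79)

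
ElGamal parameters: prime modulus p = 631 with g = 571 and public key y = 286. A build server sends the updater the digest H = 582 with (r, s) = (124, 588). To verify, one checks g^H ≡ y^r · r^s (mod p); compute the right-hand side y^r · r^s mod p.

Squares mod 631: 286^1≡286, 286^2≡397, 286^4≡490, 286^8≡320, 286^16≡178, 286^32≡134, 286^64≡288
124 = 64 + 32 + 16 + 8 + 4, so 286^124 ≡ 288·134·178·320·490 ≡ 177 (mod 631)
Squares mod 631: 124^1≡124, 124^2≡232, 124^4≡189, 124^8≡385, 124^16≡571, 124^32≡445, 124^64≡522, 124^128≡523, 124^256≡306, 124^512≡248
588 = 512 + 64 + 8 + 4, so 124^588 ≡ 248·522·385·189 ≡ 8 (mod 631)
y^r · r^s ≡ 177·8 = 1416 ≡ 154 (mod 631)

154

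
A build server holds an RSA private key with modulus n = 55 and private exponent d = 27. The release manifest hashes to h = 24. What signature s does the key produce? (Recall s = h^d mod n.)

29

h^2 ≡ 24^2 = 576 ≡ 26
h^4 ≡ 26^2 = 676 ≡ 16
h^8 ≡ 16^2 = 256 ≡ 36
h^16 ≡ 36^2 = 1296 ≡ 31
27 = 16 + 8 + 2 + 1, so h^27 ≡ 31·36·26·24 ≡ 29 (mod 55)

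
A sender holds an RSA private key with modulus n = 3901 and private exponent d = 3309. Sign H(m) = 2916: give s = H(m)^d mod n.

(H(m))^2 ≡ 2916^2 = 8503056 ≡ 2777
(H(m))^4 ≡ 2777^2 = 7711729 ≡ 3353
(H(m))^8 ≡ 3353^2 = 11242609 ≡ 3828
(H(m))^16 ≡ 3828^2 = 14653584 ≡ 1428
(H(m))^32 ≡ 1428^2 = 2039184 ≡ 2862
(H(m))^64 ≡ 2862^2 = 8191044 ≡ 2845
(H(m))^128 ≡ 2845^2 = 8094025 ≡ 3351
(H(m))^256 ≡ 3351^2 = 11229201 ≡ 2123
(H(m))^512 ≡ 2123^2 = 4507129 ≡ 1474
(H(m))^1024 ≡ 1474^2 = 2172676 ≡ 3720
(H(m))^2048 ≡ 3720^2 = 13838400 ≡ 1553
3309 = 2048 + 1024 + 128 + 64 + 32 + 8 + 4 + 1, so (H(m))^3309 ≡ 1553·3720·3351·2845·2862·3828·3353·2916 ≡ 1369 (mod 3901)

1369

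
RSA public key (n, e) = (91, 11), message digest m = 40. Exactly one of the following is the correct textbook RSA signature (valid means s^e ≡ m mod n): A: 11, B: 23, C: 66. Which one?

C

Candidate A: Squares mod 91: 11^1≡11, 11^2≡30, 11^4≡81, 11^8≡9; 11 = 8 + 2 + 1, so 11^11 ≡ 9·30·11 ≡ 58 (mod 91)
Candidate B: Squares mod 91: 23^1≡23, 23^2≡74, 23^4≡16, 23^8≡74; 11 = 8 + 2 + 1, so 23^11 ≡ 74·74·23 ≡ 4 (mod 91)
Candidate C: Squares mod 91: 66^1≡66, 66^2≡79, 66^4≡53, 66^8≡79; 11 = 8 + 2 + 1, so 66^11 ≡ 79·79·66 ≡ 40 (mod 91)
  → matches m = 40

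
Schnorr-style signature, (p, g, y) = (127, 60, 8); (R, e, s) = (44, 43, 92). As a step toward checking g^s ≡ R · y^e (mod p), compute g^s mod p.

60^92 mod 127 = 98

98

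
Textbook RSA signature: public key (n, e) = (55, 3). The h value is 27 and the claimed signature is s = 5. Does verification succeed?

fails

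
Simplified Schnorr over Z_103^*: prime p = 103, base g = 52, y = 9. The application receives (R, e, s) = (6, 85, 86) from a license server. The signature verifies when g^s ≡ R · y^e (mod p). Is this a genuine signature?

forged

g^s mod p:
52^2 = 2704 ≡ 26
52^4 ≡ 26^2 = 676 ≡ 58
52^8 ≡ 58^2 = 3364 ≡ 68
52^16 ≡ 68^2 = 4624 ≡ 92
52^32 ≡ 92^2 = 8464 ≡ 18
52^64 ≡ 18^2 = 324 ≡ 15
86 = 64 + 16 + 4 + 2, so 52^86 ≡ 15·92·58·26 ≡ 28 (mod 103)
R · y^e mod p:
9^2 = 81
9^4 ≡ 81^2 = 6561 ≡ 72
9^8 ≡ 72^2 = 5184 ≡ 34
9^16 ≡ 34^2 = 1156 ≡ 23
9^32 ≡ 23^2 = 529 ≡ 14
9^64 ≡ 14^2 = 196 ≡ 93
85 = 64 + 16 + 4 + 1, so 9^85 ≡ 93·23·72·9 ≡ 1 (mod 103)
6·1 = 6 ≡ 6 (mod 103)
28 ≠ 6; the check fails.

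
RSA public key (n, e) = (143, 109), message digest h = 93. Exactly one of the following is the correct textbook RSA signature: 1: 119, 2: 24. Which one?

Candidate 1: 119^109 mod 143 = 93
  → matches h = 93
Candidate 2: 24^109 mod 143 = 50

1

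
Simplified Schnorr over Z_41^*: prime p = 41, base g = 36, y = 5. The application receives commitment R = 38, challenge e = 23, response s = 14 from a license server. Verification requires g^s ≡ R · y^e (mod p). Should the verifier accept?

g^s mod p:
Squares mod 41: 36^1≡36, 36^2≡25, 36^4≡10, 36^8≡18
14 = 8 + 4 + 2, so 36^14 ≡ 18·10·25 ≡ 31 (mod 41)
R · y^e mod p:
Squares mod 41: 5^1≡5, 5^2≡25, 5^4≡10, 5^8≡18, 5^16≡37
23 = 16 + 4 + 2 + 1, so 5^23 ≡ 37·10·25·5 ≡ 2 (mod 41)
38·2 = 76 ≡ 35 (mod 41)
31 ≠ 35; the check fails.

reject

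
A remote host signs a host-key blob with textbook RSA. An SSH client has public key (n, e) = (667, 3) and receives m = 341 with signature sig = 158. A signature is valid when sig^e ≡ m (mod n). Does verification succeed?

Squares mod 667: sig^1≡158, sig^2≡285
3 = 2 + 1, so sig^3 ≡ 285·158 ≡ 341 (mod 667)
sig^3 mod 667 = 341 matches m.

passes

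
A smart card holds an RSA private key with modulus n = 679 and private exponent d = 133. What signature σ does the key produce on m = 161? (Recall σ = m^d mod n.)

m^2 ≡ 161^2 = 25921 ≡ 119
m^4 ≡ 119^2 = 14161 ≡ 581
m^8 ≡ 581^2 = 337561 ≡ 98
m^16 ≡ 98^2 = 9604 ≡ 98
m^32 ≡ 98^2 = 9604 ≡ 98
m^64 ≡ 98^2 = 9604 ≡ 98
m^128 ≡ 98^2 = 9604 ≡ 98
133 = 128 + 4 + 1, so m^133 ≡ 98·581·161 ≡ 518 (mod 679)

518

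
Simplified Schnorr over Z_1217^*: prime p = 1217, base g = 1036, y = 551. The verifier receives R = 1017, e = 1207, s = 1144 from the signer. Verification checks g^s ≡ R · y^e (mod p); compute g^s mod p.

1036^2 = 1073296 ≡ 1119
1036^4 ≡ 1119^2 = 1252161 ≡ 1085
1036^8 ≡ 1085^2 = 1177225 ≡ 386
1036^16 ≡ 386^2 = 148996 ≡ 522
1036^32 ≡ 522^2 = 272484 ≡ 1093
1036^64 ≡ 1093^2 = 1194649 ≡ 772
1036^128 ≡ 772^2 = 595984 ≡ 871
1036^256 ≡ 871^2 = 758641 ≡ 450
1036^512 ≡ 450^2 = 202500 ≡ 478
1036^1024 ≡ 478^2 = 228484 ≡ 905
1144 = 1024 + 64 + 32 + 16 + 8, so 1036^1144 ≡ 905·772·1093·522·386 ≡ 204 (mod 1217)

204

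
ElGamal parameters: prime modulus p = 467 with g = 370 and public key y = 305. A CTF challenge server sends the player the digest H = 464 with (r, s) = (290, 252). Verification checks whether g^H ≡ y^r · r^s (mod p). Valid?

no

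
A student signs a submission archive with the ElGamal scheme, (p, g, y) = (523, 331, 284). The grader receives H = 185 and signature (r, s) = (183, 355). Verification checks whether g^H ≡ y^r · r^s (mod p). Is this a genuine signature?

genuine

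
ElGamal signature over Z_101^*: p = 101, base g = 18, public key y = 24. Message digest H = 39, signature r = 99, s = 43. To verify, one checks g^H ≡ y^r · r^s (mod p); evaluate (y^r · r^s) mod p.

24^2 = 576 ≡ 71
24^4 ≡ 71^2 = 5041 ≡ 92
24^8 ≡ 92^2 = 8464 ≡ 81
24^16 ≡ 81^2 = 6561 ≡ 97
24^32 ≡ 97^2 = 9409 ≡ 16
24^64 ≡ 16^2 = 256 ≡ 54
99 = 64 + 32 + 2 + 1, so 24^99 ≡ 54·16·71·24 ≡ 80 (mod 101)
99^2 = 9801 ≡ 4
99^4 ≡ 4^2 = 16
99^8 ≡ 16^2 = 256 ≡ 54
99^16 ≡ 54^2 = 2916 ≡ 88
99^32 ≡ 88^2 = 7744 ≡ 68
43 = 32 + 8 + 2 + 1, so 99^43 ≡ 68·54·4·99 ≡ 15 (mod 101)
y^r · r^s ≡ 80·15 = 1200 ≡ 89 (mod 101)

89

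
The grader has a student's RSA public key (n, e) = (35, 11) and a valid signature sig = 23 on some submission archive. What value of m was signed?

Squares mod 35: sig^1≡23, sig^2≡4, sig^4≡16, sig^8≡11
11 = 8 + 2 + 1, so sig^11 ≡ 11·4·23 ≡ 32 (mod 35)

32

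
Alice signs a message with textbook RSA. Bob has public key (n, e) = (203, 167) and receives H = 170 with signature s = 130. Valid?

s^2 ≡ 130^2 = 16900 ≡ 51
s^4 ≡ 51^2 = 2601 ≡ 165
s^8 ≡ 165^2 = 27225 ≡ 23
s^16 ≡ 23^2 = 529 ≡ 123
s^32 ≡ 123^2 = 15129 ≡ 107
s^64 ≡ 107^2 = 11449 ≡ 81
s^128 ≡ 81^2 = 6561 ≡ 65
167 = 128 + 32 + 4 + 2 + 1, so s^167 ≡ 65·107·165·51·130 ≡ 114 (mod 203)
114 ≠ 170, so verification fails.

no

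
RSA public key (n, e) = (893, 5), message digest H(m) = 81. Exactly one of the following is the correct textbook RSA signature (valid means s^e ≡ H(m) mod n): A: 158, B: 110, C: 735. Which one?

A

Candidate A: Squares mod 893: 158^1≡158, 158^2≡853, 158^4≡707; 5 = 4 + 1, so 158^5 ≡ 707·158 ≡ 81 (mod 893)
  → matches H(m) = 81
Candidate B: Squares mod 893: 110^1≡110, 110^2≡491, 110^4≡864; 5 = 4 + 1, so 110^5 ≡ 864·110 ≡ 382 (mod 893)
Candidate C: Squares mod 893: 735^1≡735, 735^2≡853, 735^4≡707; 5 = 4 + 1, so 735^5 ≡ 707·735 ≡ 812 (mod 893)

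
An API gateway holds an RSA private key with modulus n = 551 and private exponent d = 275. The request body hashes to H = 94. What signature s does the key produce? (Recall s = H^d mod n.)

455

Squares mod 551: H^1≡94, H^2≡20, H^4≡400, H^8≡210, H^16≡20, H^32≡400, H^64≡210, H^128≡20, H^256≡400
275 = 256 + 16 + 2 + 1, so H^275 ≡ 400·20·20·94 ≡ 455 (mod 551)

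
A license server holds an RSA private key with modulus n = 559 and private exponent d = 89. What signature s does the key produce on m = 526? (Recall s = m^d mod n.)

Squares mod 559: m^1≡526, m^2≡530, m^4≡282, m^8≡146, m^16≡74, m^32≡445, m^64≡139
89 = 64 + 16 + 8 + 1, so m^89 ≡ 139·74·146·526 ≡ 197 (mod 559)

197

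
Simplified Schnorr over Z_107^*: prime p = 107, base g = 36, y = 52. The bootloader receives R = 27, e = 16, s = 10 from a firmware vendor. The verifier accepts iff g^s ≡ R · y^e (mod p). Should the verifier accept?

g^s mod p:
36^2 = 1296 ≡ 12
36^4 ≡ 12^2 = 144 ≡ 37
36^8 ≡ 37^2 = 1369 ≡ 85
10 = 8 + 2, so 36^10 ≡ 85·12 ≡ 57 (mod 107)
R · y^e mod p:
52^2 = 2704 ≡ 29
52^4 ≡ 29^2 = 841 ≡ 92
52^8 ≡ 92^2 = 8464 ≡ 11
52^16 ≡ 11^2 = 121 ≡ 14
27·14 = 378 ≡ 57 (mod 107)
57 ≡ 57 (mod 107); signature holds.

accept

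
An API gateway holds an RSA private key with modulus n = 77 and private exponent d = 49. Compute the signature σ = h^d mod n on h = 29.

Squares mod 77: h^1≡29, h^2≡71, h^4≡36, h^8≡64, h^16≡15, h^32≡71
49 = 32 + 16 + 1, so h^49 ≡ 71·15·29 ≡ 8 (mod 77)

8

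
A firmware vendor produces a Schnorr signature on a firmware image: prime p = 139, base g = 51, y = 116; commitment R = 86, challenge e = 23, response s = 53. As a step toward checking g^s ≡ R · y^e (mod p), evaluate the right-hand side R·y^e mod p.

116^23 mod 139 = 1
R · y^e ≡ 86·1 = 86 ≡ 86 (mod 139)

86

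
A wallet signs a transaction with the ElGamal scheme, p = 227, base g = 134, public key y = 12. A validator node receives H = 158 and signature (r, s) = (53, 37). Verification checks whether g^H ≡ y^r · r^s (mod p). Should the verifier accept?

reject

Left side g^H mod p:
Squares mod 227: 134^1≡134, 134^2≡23, 134^4≡75, 134^8≡177, 134^16≡3, 134^32≡9, 134^64≡81, 134^128≡205
158 = 128 + 16 + 8 + 4 + 2, so 134^158 ≡ 205·3·177·75·23 ≡ 21 (mod 227)
Right side y^r · r^s mod p:
Squares mod 227: 12^1≡12, 12^2≡144, 12^4≡79, 12^8≡112, 12^16≡59, 12^32≡76
53 = 32 + 16 + 4 + 1, so 12^53 ≡ 76·59·79·12 ≡ 30 (mod 227)
Squares mod 227: 53^1≡53, 53^2≡85, 53^4≡188, 53^8≡159, 53^16≡84, 53^32≡19
37 = 32 + 4 + 1, so 53^37 ≡ 19·188·53 ≡ 225 (mod 227)
30·225 = 6750 ≡ 167 (mod 227)
21 ≠ 167, so verification fails.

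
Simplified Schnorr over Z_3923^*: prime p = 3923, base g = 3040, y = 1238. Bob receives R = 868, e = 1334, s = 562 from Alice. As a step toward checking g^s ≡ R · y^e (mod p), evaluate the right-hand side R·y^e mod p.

2945

Squares mod 3923: 1238^1≡1238, 1238^2≡2674, 1238^4≡2570, 1238^8≡2491, 1238^16≡2818, 1238^32≡972, 1238^64≡3264, 1238^128≡2751, 1238^256≡534, 1238^512≡2700, 1238^1024≡1066
1334 = 1024 + 256 + 32 + 16 + 4 + 2, so 1238^1334 ≡ 1066·534·972·2818·2570·2674 ≡ 2105 (mod 3923)
R · y^e ≡ 868·2105 = 1827140 ≡ 2945 (mod 3923)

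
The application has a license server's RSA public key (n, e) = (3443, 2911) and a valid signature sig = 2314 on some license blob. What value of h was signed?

1610

sig^2 ≡ 2314^2 = 5354596 ≡ 731
sig^4 ≡ 731^2 = 534361 ≡ 696
sig^8 ≡ 696^2 = 484416 ≡ 2396
sig^16 ≡ 2396^2 = 5740816 ≡ 1335
sig^32 ≡ 1335^2 = 1782225 ≡ 2194
sig^64 ≡ 2194^2 = 4813636 ≡ 322
sig^128 ≡ 322^2 = 103684 ≡ 394
sig^256 ≡ 394^2 = 155236 ≡ 301
sig^512 ≡ 301^2 = 90601 ≡ 1083
sig^1024 ≡ 1083^2 = 1172889 ≡ 2269
sig^2048 ≡ 2269^2 = 5148361 ≡ 1076
2911 = 2048 + 512 + 256 + 64 + 16 + 8 + 4 + 2 + 1, so sig^2911 ≡ 1076·1083·301·322·1335·2396·696·731·2314 ≡ 1610 (mod 3443)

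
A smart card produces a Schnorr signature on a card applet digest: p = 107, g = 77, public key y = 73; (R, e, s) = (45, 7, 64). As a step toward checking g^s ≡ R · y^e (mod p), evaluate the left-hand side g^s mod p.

69

77^64 mod 107 = 69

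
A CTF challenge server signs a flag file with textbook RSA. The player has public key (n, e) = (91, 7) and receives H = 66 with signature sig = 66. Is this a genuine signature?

genuine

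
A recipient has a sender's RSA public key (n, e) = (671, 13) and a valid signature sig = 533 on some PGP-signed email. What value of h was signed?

sig^13 mod 671 = 554

554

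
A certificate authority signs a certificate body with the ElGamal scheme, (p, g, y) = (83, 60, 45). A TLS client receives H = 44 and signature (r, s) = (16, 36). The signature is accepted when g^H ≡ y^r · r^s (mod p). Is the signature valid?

Left side g^H mod p:
Squares mod 83: 60^1≡60, 60^2≡31, 60^4≡48, 60^8≡63, 60^16≡68, 60^32≡59
44 = 32 + 8 + 4, so 60^44 ≡ 59·63·48 ≡ 49 (mod 83)
Right side y^r · r^s mod p:
Squares mod 83: 45^1≡45, 45^2≡33, 45^4≡10, 45^8≡17, 45^16≡40
45^16 ≡ 40 (mod 83)
Squares mod 83: 16^1≡16, 16^2≡7, 16^4≡49, 16^8≡77, 16^16≡36, 16^32≡51
36 = 32 + 4, so 16^36 ≡ 51·49 ≡ 9 (mod 83)
40·9 = 360 ≡ 28 (mod 83)
49 ≠ 28, so verification fails.

invalid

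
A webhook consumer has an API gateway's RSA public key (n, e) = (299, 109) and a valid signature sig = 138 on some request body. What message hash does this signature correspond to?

138

Squares mod 299: sig^1≡138, sig^2≡207, sig^4≡92, sig^8≡92, sig^16≡92, sig^32≡92, sig^64≡92
109 = 64 + 32 + 8 + 4 + 1, so sig^109 ≡ 92·92·92·92·138 ≡ 138 (mod 299)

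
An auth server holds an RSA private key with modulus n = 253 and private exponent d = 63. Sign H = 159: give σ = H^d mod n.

Squares mod 253: H^1≡159, H^2≡234, H^4≡108, H^8≡26, H^16≡170, H^32≡58
63 = 32 + 16 + 8 + 4 + 2 + 1, so H^63 ≡ 58·170·26·108·234·159 ≡ 158 (mod 253)

158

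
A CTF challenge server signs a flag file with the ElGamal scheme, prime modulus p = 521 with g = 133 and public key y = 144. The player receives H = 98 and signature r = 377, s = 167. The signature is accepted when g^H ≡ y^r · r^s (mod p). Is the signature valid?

valid

Left side g^H mod p:
133^2 = 17689 ≡ 496
133^4 ≡ 496^2 = 246016 ≡ 104
133^8 ≡ 104^2 = 10816 ≡ 396
133^16 ≡ 396^2 = 156816 ≡ 516
133^32 ≡ 516^2 = 266256 ≡ 25
133^64 ≡ 25^2 = 625 ≡ 104
98 = 64 + 32 + 2, so 133^98 ≡ 104·25·496 ≡ 125 (mod 521)
Right side y^r · r^s mod p:
144^2 = 20736 ≡ 417
144^4 ≡ 417^2 = 173889 ≡ 396
144^8 ≡ 396^2 = 156816 ≡ 516
144^16 ≡ 516^2 = 266256 ≡ 25
144^32 ≡ 25^2 = 625 ≡ 104
144^64 ≡ 104^2 = 10816 ≡ 396
144^128 ≡ 396^2 = 156816 ≡ 516
144^256 ≡ 516^2 = 266256 ≡ 25
377 = 256 + 64 + 32 + 16 + 8 + 1, so 144^377 ≡ 25·396·104·25·516·144 ≡ 474 (mod 521)
377^2 = 142129 ≡ 417
377^4 ≡ 417^2 = 173889 ≡ 396
377^8 ≡ 396^2 = 156816 ≡ 516
377^16 ≡ 516^2 = 266256 ≡ 25
377^32 ≡ 25^2 = 625 ≡ 104
377^64 ≡ 104^2 = 10816 ≡ 396
377^128 ≡ 396^2 = 156816 ≡ 516
167 = 128 + 32 + 4 + 2 + 1, so 377^167 ≡ 516·104·396·417·377 ≡ 474 (mod 521)
474·474 = 224676 ≡ 125 (mod 521)
125 ≡ 125 (mod 521), so the signature is genuine.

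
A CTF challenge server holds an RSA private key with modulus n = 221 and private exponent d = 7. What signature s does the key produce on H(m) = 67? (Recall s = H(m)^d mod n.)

50

(H(m))^2 ≡ 67^2 = 4489 ≡ 69
(H(m))^4 ≡ 69^2 = 4761 ≡ 120
7 = 4 + 2 + 1, so (H(m))^7 ≡ 120·69·67 ≡ 50 (mod 221)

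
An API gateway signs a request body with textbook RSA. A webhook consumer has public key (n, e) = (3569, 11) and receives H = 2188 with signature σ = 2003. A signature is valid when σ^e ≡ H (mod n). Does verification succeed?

passes

σ^11 mod 3569 = 2188
Since 2188 equals the digest 2188, verification succeeds.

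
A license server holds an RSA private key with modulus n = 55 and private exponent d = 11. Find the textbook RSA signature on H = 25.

H^11 mod 55 = 25

25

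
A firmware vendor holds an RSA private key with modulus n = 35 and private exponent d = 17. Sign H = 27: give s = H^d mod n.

H^2 ≡ 27^2 = 729 ≡ 29
H^4 ≡ 29^2 = 841 ≡ 1
H^8 ≡ 1^2 = 1
H^16 ≡ 1^2 = 1
17 = 16 + 1, so H^17 ≡ 1·27 ≡ 27 (mod 35)

27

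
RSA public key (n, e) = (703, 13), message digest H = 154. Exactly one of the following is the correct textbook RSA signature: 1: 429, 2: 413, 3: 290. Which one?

2

Candidate 1: Squares mod 703: 429^1≡429, 429^2≡558, 429^4≡638, 429^8≡7; 13 = 8 + 4 + 1, so 429^13 ≡ 7·638·429 ≡ 239 (mod 703)
Candidate 2: Squares mod 703: 413^1≡413, 413^2≡443, 413^4≡112, 413^8≡593; 13 = 8 + 4 + 1, so 413^13 ≡ 593·112·413 ≡ 154 (mod 703)
  → matches H = 154
Candidate 3: Squares mod 703: 290^1≡290, 290^2≡443, 290^4≡112, 290^8≡593; 13 = 8 + 4 + 1, so 290^13 ≡ 593·112·290 ≡ 549 (mod 703)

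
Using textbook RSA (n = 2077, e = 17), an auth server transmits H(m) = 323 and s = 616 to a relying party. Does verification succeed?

fails

s^17 mod 2077 = 480
The recovered value 480 does not match the digest 323.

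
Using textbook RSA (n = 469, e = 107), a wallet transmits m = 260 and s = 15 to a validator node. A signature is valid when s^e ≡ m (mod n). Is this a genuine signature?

genuine

s^2 ≡ 15^2 = 225
s^4 ≡ 225^2 = 50625 ≡ 442
s^8 ≡ 442^2 = 195364 ≡ 260
s^16 ≡ 260^2 = 67600 ≡ 64
s^32 ≡ 64^2 = 4096 ≡ 344
s^64 ≡ 344^2 = 118336 ≡ 148
107 = 64 + 32 + 8 + 2 + 1, so s^107 ≡ 148·344·260·225·15 ≡ 260 (mod 469)
s^107 mod 469 = 260 matches m.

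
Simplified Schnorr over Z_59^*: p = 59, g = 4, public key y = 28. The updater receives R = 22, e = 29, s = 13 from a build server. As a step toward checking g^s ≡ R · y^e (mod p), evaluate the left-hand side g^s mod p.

Squares mod 59: 4^1≡4, 4^2≡16, 4^4≡20, 4^8≡46
13 = 8 + 4 + 1, so 4^13 ≡ 46·20·4 ≡ 22 (mod 59)

22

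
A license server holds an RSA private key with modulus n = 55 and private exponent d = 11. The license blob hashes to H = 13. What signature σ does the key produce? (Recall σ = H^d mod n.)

H^11 mod 55 = 2

2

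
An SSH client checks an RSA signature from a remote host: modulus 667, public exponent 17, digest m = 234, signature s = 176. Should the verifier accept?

s^2 ≡ 176^2 = 30976 ≡ 294
s^4 ≡ 294^2 = 86436 ≡ 393
s^8 ≡ 393^2 = 154449 ≡ 372
s^16 ≡ 372^2 = 138384 ≡ 315
17 = 16 + 1, so s^17 ≡ 315·176 ≡ 79 (mod 667)
s^17 mod 667 = 79, but m = 234.

reject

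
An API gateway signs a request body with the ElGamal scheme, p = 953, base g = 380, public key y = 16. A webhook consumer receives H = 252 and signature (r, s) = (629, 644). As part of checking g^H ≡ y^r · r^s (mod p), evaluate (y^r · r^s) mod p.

16^2 = 256
16^4 ≡ 256^2 = 65536 ≡ 732
16^8 ≡ 732^2 = 535824 ≡ 238
16^16 ≡ 238^2 = 56644 ≡ 417
16^32 ≡ 417^2 = 173889 ≡ 443
16^64 ≡ 443^2 = 196249 ≡ 884
16^128 ≡ 884^2 = 781456 ≡ 949
16^256 ≡ 949^2 = 900601 ≡ 16
16^512 ≡ 16^2 = 256
629 = 512 + 64 + 32 + 16 + 4 + 1, so 16^629 ≡ 256·884·443·417·732·16 ≡ 1 (mod 953)
629^2 = 395641 ≡ 146
629^4 ≡ 146^2 = 21316 ≡ 350
629^8 ≡ 350^2 = 122500 ≡ 516
629^16 ≡ 516^2 = 266256 ≡ 369
629^32 ≡ 369^2 = 136161 ≡ 835
629^64 ≡ 835^2 = 697225 ≡ 582
629^128 ≡ 582^2 = 338724 ≡ 409
629^256 ≡ 409^2 = 167281 ≡ 506
629^512 ≡ 506^2 = 256036 ≡ 632
644 = 512 + 128 + 4, so 629^644 ≡ 632·409·350 ≡ 604 (mod 953)
y^r · r^s ≡ 1·604 = 604 ≡ 604 (mod 953)

604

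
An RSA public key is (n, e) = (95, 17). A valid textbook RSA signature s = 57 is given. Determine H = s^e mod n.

57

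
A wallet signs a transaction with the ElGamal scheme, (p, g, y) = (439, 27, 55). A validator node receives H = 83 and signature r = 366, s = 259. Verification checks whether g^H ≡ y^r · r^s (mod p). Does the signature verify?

Left side g^H mod p:
27^2 = 729 ≡ 290
27^4 ≡ 290^2 = 84100 ≡ 251
27^8 ≡ 251^2 = 63001 ≡ 224
27^16 ≡ 224^2 = 50176 ≡ 130
27^32 ≡ 130^2 = 16900 ≡ 218
27^64 ≡ 218^2 = 47524 ≡ 112
83 = 64 + 16 + 2 + 1, so 27^83 ≡ 112·130·290·27 ≡ 12 (mod 439)
Right side y^r · r^s mod p:
55^2 = 3025 ≡ 391
55^4 ≡ 391^2 = 152881 ≡ 109
55^8 ≡ 109^2 = 11881 ≡ 28
55^16 ≡ 28^2 = 784 ≡ 345
55^32 ≡ 345^2 = 119025 ≡ 56
55^64 ≡ 56^2 = 3136 ≡ 63
55^128 ≡ 63^2 = 3969 ≡ 18
55^256 ≡ 18^2 = 324
366 = 256 + 64 + 32 + 8 + 4 + 2, so 55^366 ≡ 324·63·56·28·109·391 ≡ 55 (mod 439)
366^2 = 133956 ≡ 61
366^4 ≡ 61^2 = 3721 ≡ 209
366^8 ≡ 209^2 = 43681 ≡ 220
366^16 ≡ 220^2 = 48400 ≡ 110
366^32 ≡ 110^2 = 12100 ≡ 247
366^64 ≡ 247^2 = 61009 ≡ 427
366^128 ≡ 427^2 = 182329 ≡ 144
366^256 ≡ 144^2 = 20736 ≡ 103
259 = 256 + 2 + 1, so 366^259 ≡ 103·61·366 ≡ 96 (mod 439)
55·96 = 5280 ≡ 12 (mod 439)
12 ≡ 12 (mod 439), so the signature is genuine.

verifies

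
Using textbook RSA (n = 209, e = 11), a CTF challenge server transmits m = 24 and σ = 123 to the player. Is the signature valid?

valid

σ^2 ≡ 123^2 = 15129 ≡ 81
σ^4 ≡ 81^2 = 6561 ≡ 82
σ^8 ≡ 82^2 = 6724 ≡ 36
11 = 8 + 2 + 1, so σ^11 ≡ 36·81·123 ≡ 24 (mod 209)
Since 24 equals the digest 24, verification succeeds.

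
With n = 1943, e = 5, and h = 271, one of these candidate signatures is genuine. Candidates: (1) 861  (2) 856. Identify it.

Candidate 1: Squares mod 1943: 861^1≡861, 861^2≡1038, 861^4≡1022; 5 = 4 + 1, so 861^5 ≡ 1022·861 ≡ 1706 (mod 1943)
Candidate 2: Squares mod 1943: 856^1≡856, 856^2≡225, 856^4≡107; 5 = 4 + 1, so 856^5 ≡ 107·856 ≡ 271 (mod 1943)
  → matches h = 271

2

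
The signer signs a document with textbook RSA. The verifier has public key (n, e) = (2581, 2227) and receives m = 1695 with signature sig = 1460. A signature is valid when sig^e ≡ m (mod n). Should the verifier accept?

reject

Squares mod 2581: sig^1≡1460, sig^2≡2275, sig^4≡720, sig^8≡2200, sig^16≡625, sig^32≡894, sig^64≡1707, sig^128≡2481, sig^256≡2257, sig^512≡1736, sig^1024≡1669, sig^2048≡662
2227 = 2048 + 128 + 32 + 16 + 2 + 1, so sig^2227 ≡ 662·2481·894·625·2275·1460 ≡ 1759 (mod 2581)
1759 ≠ 1695, so verification fails.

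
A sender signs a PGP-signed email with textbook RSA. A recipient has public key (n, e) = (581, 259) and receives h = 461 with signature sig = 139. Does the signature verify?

verifies

sig^2 ≡ 139^2 = 19321 ≡ 148
sig^4 ≡ 148^2 = 21904 ≡ 407
sig^8 ≡ 407^2 = 165649 ≡ 64
sig^16 ≡ 64^2 = 4096 ≡ 29
sig^32 ≡ 29^2 = 841 ≡ 260
sig^64 ≡ 260^2 = 67600 ≡ 204
sig^128 ≡ 204^2 = 41616 ≡ 365
sig^256 ≡ 365^2 = 133225 ≡ 176
259 = 256 + 2 + 1, so sig^259 ≡ 176·148·139 ≡ 461 (mod 581)
461 = h, so the signature checks out.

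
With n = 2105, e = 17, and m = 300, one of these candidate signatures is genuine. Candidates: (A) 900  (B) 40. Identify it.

A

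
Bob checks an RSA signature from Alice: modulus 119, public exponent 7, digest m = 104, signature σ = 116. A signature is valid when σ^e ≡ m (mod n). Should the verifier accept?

σ^2 ≡ 116^2 = 13456 ≡ 9
σ^4 ≡ 9^2 = 81
7 = 4 + 2 + 1, so σ^7 ≡ 81·9·116 ≡ 74 (mod 119)
σ^7 mod 119 = 74, but m = 104.

reject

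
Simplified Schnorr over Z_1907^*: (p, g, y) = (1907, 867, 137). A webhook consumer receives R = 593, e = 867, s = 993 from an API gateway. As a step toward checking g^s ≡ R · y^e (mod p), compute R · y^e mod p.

161

Squares mod 1907: 137^1≡137, 137^2≡1606, 137^4≡972, 137^8≡819, 137^16≡1404, 137^32≡1285, 137^64≡1670, 137^128≡866, 137^256≡505, 137^512≡1394
867 = 512 + 256 + 64 + 32 + 2 + 1, so 137^867 ≡ 1394·505·1670·1285·1606·137 ≡ 1203 (mod 1907)
R · y^e ≡ 593·1203 = 713379 ≡ 161 (mod 1907)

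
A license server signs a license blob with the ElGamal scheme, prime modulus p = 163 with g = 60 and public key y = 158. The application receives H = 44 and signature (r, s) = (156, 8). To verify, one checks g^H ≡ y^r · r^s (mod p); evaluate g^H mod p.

93

60^44 mod 163 = 93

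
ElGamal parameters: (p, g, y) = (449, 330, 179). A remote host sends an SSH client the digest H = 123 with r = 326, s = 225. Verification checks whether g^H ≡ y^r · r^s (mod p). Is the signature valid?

Left side g^H mod p:
330^2 = 108900 ≡ 242
330^4 ≡ 242^2 = 58564 ≡ 194
330^8 ≡ 194^2 = 37636 ≡ 369
330^16 ≡ 369^2 = 136161 ≡ 114
330^32 ≡ 114^2 = 12996 ≡ 424
330^64 ≡ 424^2 = 179776 ≡ 176
123 = 64 + 32 + 16 + 8 + 2 + 1, so 330^123 ≡ 176·424·114·369·242·330 ≡ 389 (mod 449)
Right side y^r · r^s mod p:
179^2 = 32041 ≡ 162
179^4 ≡ 162^2 = 26244 ≡ 202
179^8 ≡ 202^2 = 40804 ≡ 394
179^16 ≡ 394^2 = 155236 ≡ 331
179^32 ≡ 331^2 = 109561 ≡ 5
179^64 ≡ 5^2 = 25
179^128 ≡ 25^2 = 625 ≡ 176
179^256 ≡ 176^2 = 30976 ≡ 444
326 = 256 + 64 + 4 + 2, so 179^326 ≡ 444·25·202·162 ≡ 339 (mod 449)
326^2 = 106276 ≡ 312
326^4 ≡ 312^2 = 97344 ≡ 360
326^8 ≡ 360^2 = 129600 ≡ 288
326^16 ≡ 288^2 = 82944 ≡ 328
326^32 ≡ 328^2 = 107584 ≡ 273
326^64 ≡ 273^2 = 74529 ≡ 444
326^128 ≡ 444^2 = 197136 ≡ 25
225 = 128 + 64 + 32 + 1, so 326^225 ≡ 25·444·273·326 ≡ 123 (mod 449)
339·123 = 41697 ≡ 389 (mod 449)
389 ≡ 389 (mod 449), so the signature is genuine.

valid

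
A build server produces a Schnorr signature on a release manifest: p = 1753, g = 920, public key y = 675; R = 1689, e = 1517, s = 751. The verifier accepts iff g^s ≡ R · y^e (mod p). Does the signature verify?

does not verify

g^s mod p:
Squares mod 1753: 920^1≡920, 920^2≡1454, 920^4≡1751, 920^8≡4, 920^16≡16, 920^32≡256, 920^64≡675, 920^128≡1598, 920^256≡1236, 920^512≡833
751 = 512 + 128 + 64 + 32 + 8 + 4 + 2 + 1, so 920^751 ≡ 833·1598·675·256·4·1751·1454·920 ≡ 361 (mod 1753)
R · y^e mod p:
Squares mod 1753: 675^1≡675, 675^2≡1598, 675^4≡1236, 675^8≡833, 675^16≡1454, 675^32≡1751, 675^64≡4, 675^128≡16, 675^256≡256, 675^512≡675, 675^1024≡1598
1517 = 1024 + 256 + 128 + 64 + 32 + 8 + 4 + 1, so 675^1517 ≡ 1598·256·16·4·1751·833·1236·675 ≡ 1026 (mod 1753)
1689·1026 = 1732914 ≡ 950 (mod 1753)
361 ≠ 950; the check fails.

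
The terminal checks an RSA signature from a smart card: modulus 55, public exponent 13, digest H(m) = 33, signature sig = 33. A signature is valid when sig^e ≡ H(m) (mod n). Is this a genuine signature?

genuine

Squares mod 55: sig^1≡33, sig^2≡44, sig^4≡11, sig^8≡11
13 = 8 + 4 + 1, so sig^13 ≡ 11·11·33 ≡ 33 (mod 55)
33 = H(m), so the signature checks out.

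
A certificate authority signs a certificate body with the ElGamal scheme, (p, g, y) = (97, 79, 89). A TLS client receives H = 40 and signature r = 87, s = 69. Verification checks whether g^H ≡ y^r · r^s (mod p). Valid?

no

Left side g^H mod p:
Squares mod 97: 79^1≡79, 79^2≡33, 79^4≡22, 79^8≡96, 79^16≡1, 79^32≡1
40 = 32 + 8, so 79^40 ≡ 1·96 ≡ 96 (mod 97)
Right side y^r · r^s mod p:
Squares mod 97: 89^1≡89, 89^2≡64, 89^4≡22, 89^8≡96, 89^16≡1, 89^32≡1, 89^64≡1
87 = 64 + 16 + 4 + 2 + 1, so 89^87 ≡ 1·1·22·64·89 ≡ 85 (mod 97)
Squares mod 97: 87^1≡87, 87^2≡3, 87^4≡9, 87^8≡81, 87^16≡62, 87^32≡61, 87^64≡35
69 = 64 + 4 + 1, so 87^69 ≡ 35·9·87 ≡ 51 (mod 97)
85·51 = 4335 ≡ 67 (mod 97)
96 ≠ 67, so verification fails.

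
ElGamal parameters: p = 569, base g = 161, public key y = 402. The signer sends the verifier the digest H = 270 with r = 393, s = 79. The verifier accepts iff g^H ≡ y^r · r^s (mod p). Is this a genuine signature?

Left side g^H mod p:
161^2 = 25921 ≡ 316
161^4 ≡ 316^2 = 99856 ≡ 281
161^8 ≡ 281^2 = 78961 ≡ 439
161^16 ≡ 439^2 = 192721 ≡ 399
161^32 ≡ 399^2 = 159201 ≡ 450
161^64 ≡ 450^2 = 202500 ≡ 505
161^128 ≡ 505^2 = 255025 ≡ 113
161^256 ≡ 113^2 = 12769 ≡ 251
270 = 256 + 8 + 4 + 2, so 161^270 ≡ 251·439·281·316 ≡ 524 (mod 569)
Right side y^r · r^s mod p:
402^2 = 161604 ≡ 8
402^4 ≡ 8^2 = 64
402^8 ≡ 64^2 = 4096 ≡ 113
402^16 ≡ 113^2 = 12769 ≡ 251
402^32 ≡ 251^2 = 63001 ≡ 411
402^64 ≡ 411^2 = 168921 ≡ 497
402^128 ≡ 497^2 = 247009 ≡ 63
402^256 ≡ 63^2 = 3969 ≡ 555
393 = 256 + 128 + 8 + 1, so 402^393 ≡ 555·63·113·402 ≡ 403 (mod 569)
393^2 = 154449 ≡ 250
393^4 ≡ 250^2 = 62500 ≡ 479
393^8 ≡ 479^2 = 229441 ≡ 134
393^16 ≡ 134^2 = 17956 ≡ 317
393^32 ≡ 317^2 = 100489 ≡ 345
393^64 ≡ 345^2 = 119025 ≡ 104
79 = 64 + 8 + 4 + 2 + 1, so 393^79 ≡ 104·134·479·250·393 ≡ 511 (mod 569)
403·511 = 205933 ≡ 524 (mod 569)
524 ≡ 524 (mod 569), so the signature is genuine.

genuine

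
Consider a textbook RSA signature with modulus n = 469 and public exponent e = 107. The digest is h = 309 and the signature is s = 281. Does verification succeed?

Squares mod 469: s^1≡281, s^2≡169, s^4≡421, s^8≡428, s^16≡274, s^32≡36, s^64≡358
107 = 64 + 32 + 8 + 2 + 1, so s^107 ≡ 358·36·428·169·281 ≡ 309 (mod 469)
Since 309 equals the digest 309, verification succeeds.

passes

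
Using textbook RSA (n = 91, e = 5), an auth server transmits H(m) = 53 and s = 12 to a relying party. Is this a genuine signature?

forged

s^2 ≡ 12^2 = 144 ≡ 53
s^4 ≡ 53^2 = 2809 ≡ 79
5 = 4 + 1, so s^5 ≡ 79·12 ≡ 38 (mod 91)
s^5 mod 91 = 38, but H(m) = 53.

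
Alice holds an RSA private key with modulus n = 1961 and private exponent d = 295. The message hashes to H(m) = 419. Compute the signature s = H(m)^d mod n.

1082

(H(m))^2 ≡ 419^2 = 175561 ≡ 1032
(H(m))^4 ≡ 1032^2 = 1065024 ≡ 201
(H(m))^8 ≡ 201^2 = 40401 ≡ 1181
(H(m))^16 ≡ 1181^2 = 1394761 ≡ 490
(H(m))^32 ≡ 490^2 = 240100 ≡ 858
(H(m))^64 ≡ 858^2 = 736164 ≡ 789
(H(m))^128 ≡ 789^2 = 622521 ≡ 884
(H(m))^256 ≡ 884^2 = 781456 ≡ 978
295 = 256 + 32 + 4 + 2 + 1, so (H(m))^295 ≡ 978·858·201·1032·419 ≡ 1082 (mod 1961)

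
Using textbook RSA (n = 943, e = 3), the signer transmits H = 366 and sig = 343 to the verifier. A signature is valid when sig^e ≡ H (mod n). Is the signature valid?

invalid

sig^2 ≡ 343^2 = 117649 ≡ 717
3 = 2 + 1, so sig^3 ≡ 717·343 ≡ 751 (mod 943)
751 ≠ 366, so verification fails.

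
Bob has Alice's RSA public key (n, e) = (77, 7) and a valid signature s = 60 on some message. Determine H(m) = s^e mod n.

25

Squares mod 77: s^1≡60, s^2≡58, s^4≡53
7 = 4 + 2 + 1, so s^7 ≡ 53·58·60 ≡ 25 (mod 77)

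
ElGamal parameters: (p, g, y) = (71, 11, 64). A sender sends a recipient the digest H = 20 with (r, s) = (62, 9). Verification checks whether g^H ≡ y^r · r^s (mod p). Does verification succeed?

fails

Left side g^H mod p:
Squares mod 71: 11^1≡11, 11^2≡50, 11^4≡15, 11^8≡12, 11^16≡2
20 = 16 + 4, so 11^20 ≡ 2·15 ≡ 30 (mod 71)
Right side y^r · r^s mod p:
Squares mod 71: 64^1≡64, 64^2≡49, 64^4≡58, 64^8≡27, 64^16≡19, 64^32≡6
62 = 32 + 16 + 8 + 4 + 2, so 64^62 ≡ 6·19·27·58·49 ≡ 50 (mod 71)
Squares mod 71: 62^1≡62, 62^2≡10, 62^4≡29, 62^8≡60
9 = 8 + 1, so 62^9 ≡ 60·62 ≡ 28 (mod 71)
50·28 = 1400 ≡ 51 (mod 71)
30 ≠ 51, so verification fails.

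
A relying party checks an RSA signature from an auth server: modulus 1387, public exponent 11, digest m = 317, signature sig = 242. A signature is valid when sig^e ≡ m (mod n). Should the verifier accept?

accept

sig^2 ≡ 242^2 = 58564 ≡ 310
sig^4 ≡ 310^2 = 96100 ≡ 397
sig^8 ≡ 397^2 = 157609 ≡ 878
11 = 8 + 2 + 1, so sig^11 ≡ 878·310·242 ≡ 317 (mod 1387)
317 = m, so the signature checks out.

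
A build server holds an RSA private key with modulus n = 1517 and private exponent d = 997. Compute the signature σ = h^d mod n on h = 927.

1056

Squares mod 1517: h^1≡927, h^2≡707, h^4≡756, h^8≡1144, h^16≡1082, h^32≡1117, h^64≡715, h^128≡1513, h^256≡16, h^512≡256
997 = 512 + 256 + 128 + 64 + 32 + 4 + 1, so h^997 ≡ 256·16·1513·715·1117·756·927 ≡ 1056 (mod 1517)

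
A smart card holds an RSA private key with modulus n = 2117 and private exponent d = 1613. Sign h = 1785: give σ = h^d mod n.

h^2 ≡ 1785^2 = 3186225 ≡ 140
h^4 ≡ 140^2 = 19600 ≡ 547
h^8 ≡ 547^2 = 299209 ≡ 712
h^16 ≡ 712^2 = 506944 ≡ 981
h^32 ≡ 981^2 = 962361 ≡ 1243
h^64 ≡ 1243^2 = 1545049 ≡ 1756
h^128 ≡ 1756^2 = 3083536 ≡ 1184
h^256 ≡ 1184^2 = 1401856 ≡ 402
h^512 ≡ 402^2 = 161604 ≡ 712
h^1024 ≡ 712^2 = 506944 ≡ 981
1613 = 1024 + 512 + 64 + 8 + 4 + 1, so h^1613 ≡ 981·712·1756·712·547·1785 ≡ 1109 (mod 2117)

1109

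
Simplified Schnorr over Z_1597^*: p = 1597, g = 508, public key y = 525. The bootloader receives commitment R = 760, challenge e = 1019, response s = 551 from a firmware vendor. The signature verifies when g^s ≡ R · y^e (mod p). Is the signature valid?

invalid

g^s mod p:
Squares mod 1597: 508^1≡508, 508^2≡947, 508^4≡892, 508^8≡358, 508^16≡404, 508^32≡322, 508^64≡1476, 508^128≡268, 508^256≡1556, 508^512≡84
551 = 512 + 32 + 4 + 2 + 1, so 508^551 ≡ 84·322·892·947·508 ≡ 589 (mod 1597)
R · y^e mod p:
Squares mod 1597: 525^1≡525, 525^2≡941, 525^4≡743, 525^8≡1084, 525^16≡1261, 525^32≡1106, 525^64≡1531, 525^128≡1162, 525^256≡779, 525^512≡1578
1019 = 512 + 256 + 128 + 64 + 32 + 16 + 8 + 2 + 1, so 525^1019 ≡ 1578·779·1162·1531·1106·1261·1084·941·525 ≡ 1386 (mod 1597)
760·1386 = 1053360 ≡ 937 (mod 1597)
589 ≠ 937; the check fails.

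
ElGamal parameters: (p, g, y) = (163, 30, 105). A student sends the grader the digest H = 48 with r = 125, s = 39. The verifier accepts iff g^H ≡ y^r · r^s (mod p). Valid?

Left side g^H mod p:
Squares mod 163: 30^1≡30, 30^2≡85, 30^4≡53, 30^8≡38, 30^16≡140, 30^32≡40
48 = 32 + 16, so 30^48 ≡ 40·140 ≡ 58 (mod 163)
Right side y^r · r^s mod p:
Squares mod 163: 105^1≡105, 105^2≡104, 105^4≡58, 105^8≡104, 105^16≡58, 105^32≡104, 105^64≡58
125 = 64 + 32 + 16 + 8 + 4 + 1, so 105^125 ≡ 58·104·58·104·58·105 ≡ 59 (mod 163)
Squares mod 163: 125^1≡125, 125^2≡140, 125^4≡40, 125^8≡133, 125^16≡85, 125^32≡53
39 = 32 + 4 + 2 + 1, so 125^39 ≡ 53·40·140·125 ≡ 59 (mod 163)
59·59 = 3481 ≡ 58 (mod 163)
58 ≡ 58 (mod 163), so the signature is genuine.

yes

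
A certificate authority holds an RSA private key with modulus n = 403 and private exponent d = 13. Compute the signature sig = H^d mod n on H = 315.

315

Squares mod 403: H^1≡315, H^2≡87, H^4≡315, H^8≡87
13 = 8 + 4 + 1, so H^13 ≡ 87·315·315 ≡ 315 (mod 403)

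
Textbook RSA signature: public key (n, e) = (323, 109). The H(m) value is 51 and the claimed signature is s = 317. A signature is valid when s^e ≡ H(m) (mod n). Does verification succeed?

fails

s^109 mod 323 = 279
279 ≠ 51, so verification fails.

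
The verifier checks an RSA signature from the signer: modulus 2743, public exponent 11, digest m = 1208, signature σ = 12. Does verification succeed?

passes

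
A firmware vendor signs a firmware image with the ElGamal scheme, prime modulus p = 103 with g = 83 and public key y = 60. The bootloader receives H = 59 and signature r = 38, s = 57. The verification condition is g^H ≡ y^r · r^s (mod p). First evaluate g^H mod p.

83^2 = 6889 ≡ 91
83^4 ≡ 91^2 = 8281 ≡ 41
83^8 ≡ 41^2 = 1681 ≡ 33
83^16 ≡ 33^2 = 1089 ≡ 59
83^32 ≡ 59^2 = 3481 ≡ 82
59 = 32 + 16 + 8 + 2 + 1, so 83^59 ≡ 82·59·33·91·83 ≡ 33 (mod 103)

33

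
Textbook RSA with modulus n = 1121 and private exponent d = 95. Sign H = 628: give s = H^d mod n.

H^2 ≡ 628^2 = 394384 ≡ 913
H^4 ≡ 913^2 = 833569 ≡ 666
H^8 ≡ 666^2 = 443556 ≡ 761
H^16 ≡ 761^2 = 579121 ≡ 685
H^32 ≡ 685^2 = 469225 ≡ 647
H^64 ≡ 647^2 = 418609 ≡ 476
95 = 64 + 16 + 8 + 4 + 2 + 1, so H^95 ≡ 476·685·761·666·913·628 ≡ 419 (mod 1121)

419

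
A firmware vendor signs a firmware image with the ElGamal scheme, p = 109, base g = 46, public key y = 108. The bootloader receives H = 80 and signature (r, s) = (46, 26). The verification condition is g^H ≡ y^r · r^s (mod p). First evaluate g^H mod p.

Squares mod 109: 46^1≡46, 46^2≡45, 46^4≡63, 46^8≡45, 46^16≡63, 46^32≡45, 46^64≡63
80 = 64 + 16, so 46^80 ≡ 63·63 ≡ 45 (mod 109)

45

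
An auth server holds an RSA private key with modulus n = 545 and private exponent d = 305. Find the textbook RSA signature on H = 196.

211

H^2 ≡ 196^2 = 38416 ≡ 266
H^4 ≡ 266^2 = 70756 ≡ 451
H^8 ≡ 451^2 = 203401 ≡ 116
H^16 ≡ 116^2 = 13456 ≡ 376
H^32 ≡ 376^2 = 141376 ≡ 221
H^64 ≡ 221^2 = 48841 ≡ 336
H^128 ≡ 336^2 = 112896 ≡ 81
H^256 ≡ 81^2 = 6561 ≡ 21
305 = 256 + 32 + 16 + 1, so H^305 ≡ 21·221·376·196 ≡ 211 (mod 545)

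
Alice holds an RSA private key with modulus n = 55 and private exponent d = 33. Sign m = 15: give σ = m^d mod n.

m^2 ≡ 15^2 = 225 ≡ 5
m^4 ≡ 5^2 = 25
m^8 ≡ 25^2 = 625 ≡ 20
m^16 ≡ 20^2 = 400 ≡ 15
m^32 ≡ 15^2 = 225 ≡ 5
33 = 32 + 1, so m^33 ≡ 5·15 ≡ 20 (mod 55)

20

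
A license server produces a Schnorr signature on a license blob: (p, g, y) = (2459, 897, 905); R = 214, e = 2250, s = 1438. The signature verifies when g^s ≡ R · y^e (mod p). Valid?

no

g^s mod p:
897^2 = 804609 ≡ 516
897^4 ≡ 516^2 = 266256 ≡ 684
897^8 ≡ 684^2 = 467856 ≡ 646
897^16 ≡ 646^2 = 417316 ≡ 1745
897^32 ≡ 1745^2 = 3045025 ≡ 783
897^64 ≡ 783^2 = 613089 ≡ 798
897^128 ≡ 798^2 = 636804 ≡ 2382
897^256 ≡ 2382^2 = 5673924 ≡ 1011
897^512 ≡ 1011^2 = 1022121 ≡ 1636
897^1024 ≡ 1636^2 = 2676496 ≡ 1104
1438 = 1024 + 256 + 128 + 16 + 8 + 4 + 2, so 897^1438 ≡ 1104·1011·2382·1745·646·684·516 ≡ 455 (mod 2459)
R · y^e mod p:
905^2 = 819025 ≡ 178
905^4 ≡ 178^2 = 31684 ≡ 2176
905^8 ≡ 2176^2 = 4734976 ≡ 1401
905^16 ≡ 1401^2 = 1962801 ≡ 519
905^32 ≡ 519^2 = 269361 ≡ 1330
905^64 ≡ 1330^2 = 1768900 ≡ 879
905^128 ≡ 879^2 = 772641 ≡ 515
905^256 ≡ 515^2 = 265225 ≡ 2112
905^512 ≡ 2112^2 = 4460544 ≡ 2377
905^1024 ≡ 2377^2 = 5650129 ≡ 1806
905^2048 ≡ 1806^2 = 3261636 ≡ 1002
2250 = 2048 + 128 + 64 + 8 + 2, so 905^2250 ≡ 1002·515·879·1401·178 ≡ 1228 (mod 2459)
214·1228 = 262792 ≡ 2138 (mod 2459)
455 ≠ 2138; the check fails.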